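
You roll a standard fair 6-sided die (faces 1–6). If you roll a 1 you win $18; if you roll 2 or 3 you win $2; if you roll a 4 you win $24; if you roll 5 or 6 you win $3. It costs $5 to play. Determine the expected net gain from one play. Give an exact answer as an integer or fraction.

E[payout] = (1/3)·2 + (1/3)·3 + (1/6)·18 + (1/6)·24 = 26/3
Expected profit = 26/3 − 5 = 11/3

11/3 dollars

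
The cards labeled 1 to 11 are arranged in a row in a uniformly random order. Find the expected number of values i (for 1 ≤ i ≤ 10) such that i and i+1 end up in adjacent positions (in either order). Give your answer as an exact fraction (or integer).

20/11

For each i ∈ {1,…,10}, let Xᵢ = 1 if i and i+1 are adjacent. P(Xᵢ=1) = 2·(11−1)!/11! = 2/11.
By linearity, E[ΣXᵢ] = (10)·(2/11) = 20/11.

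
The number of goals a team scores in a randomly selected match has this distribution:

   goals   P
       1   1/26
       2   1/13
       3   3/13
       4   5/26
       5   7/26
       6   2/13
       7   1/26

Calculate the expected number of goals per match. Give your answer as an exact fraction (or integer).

109/26

E[X] = (1/26)·1 + (1/13)·2 + (3/13)·3 + (5/26)·4 + (7/26)·5 + (2/13)·6 + (1/26)·7
     = 109/26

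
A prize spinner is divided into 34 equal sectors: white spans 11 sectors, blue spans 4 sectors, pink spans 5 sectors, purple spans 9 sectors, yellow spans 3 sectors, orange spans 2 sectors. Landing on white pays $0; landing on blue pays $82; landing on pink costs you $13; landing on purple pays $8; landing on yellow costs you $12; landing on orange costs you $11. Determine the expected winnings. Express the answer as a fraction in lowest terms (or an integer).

277/34 dollars

E[payout] = (11/34)·0 + (4/34)·82 + (5/34)·(-13) + (9/34)·8 + (3/34)·(-12) + (2/34)·(-11) = 277/34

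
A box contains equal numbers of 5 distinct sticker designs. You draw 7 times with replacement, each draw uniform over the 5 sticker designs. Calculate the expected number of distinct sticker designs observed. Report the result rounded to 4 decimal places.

Let Xⱼ=1 if type j appears at least once. P(Xⱼ=1) = 1 − ((5−1)/5)^7 = 61741/78125.
E[#distinct] = 5·61741/78125 = 61741/15625.
≈ 3.9514

3.9514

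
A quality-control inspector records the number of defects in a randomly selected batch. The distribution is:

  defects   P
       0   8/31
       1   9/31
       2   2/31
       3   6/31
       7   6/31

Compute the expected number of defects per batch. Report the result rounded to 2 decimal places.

2.35

E[X] = (8/31)·0 + (9/31)·1 + (2/31)·2 + (6/31)·3 + (6/31)·7
     = 73/31 ≈ 2.35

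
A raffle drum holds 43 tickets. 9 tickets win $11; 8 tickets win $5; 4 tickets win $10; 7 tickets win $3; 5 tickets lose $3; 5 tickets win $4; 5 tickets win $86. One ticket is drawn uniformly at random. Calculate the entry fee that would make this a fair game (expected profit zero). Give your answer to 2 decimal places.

$14.77

E[payout] = (9/43)·11 + (8/43)·5 + (4/43)·10 + (7/43)·3 + (5/43)·(-3) + (5/43)·4 + (5/43)·86 = 635/43
Fair fee = E[payout] = 635/43 ≈ $14.77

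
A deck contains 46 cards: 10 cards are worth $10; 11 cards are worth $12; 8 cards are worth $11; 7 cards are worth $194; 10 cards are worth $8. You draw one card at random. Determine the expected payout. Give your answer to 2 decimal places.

$38.22

E[payout] = (10/46)·10 + (11/46)·12 + (8/46)·11 + (7/46)·194 + (10/46)·8 = 879/23
≈ $38.22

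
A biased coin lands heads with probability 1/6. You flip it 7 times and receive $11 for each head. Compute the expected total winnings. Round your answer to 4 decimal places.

E[#heads] = 7·1/6 = 7/6 (linearity over flips).
E[winnings] = 11·7/6 = 77/6.
≈ 12.8333

$12.8333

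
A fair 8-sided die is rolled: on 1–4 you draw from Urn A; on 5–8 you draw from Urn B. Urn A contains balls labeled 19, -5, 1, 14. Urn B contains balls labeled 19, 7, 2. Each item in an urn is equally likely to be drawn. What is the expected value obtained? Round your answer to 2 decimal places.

E[X | Urn A] = (19 − 5 + 1 + 14)/4 = 29/4
E[X | Urn B] = (19 + 7 + 2)/3 = 28/3
E[X] = (1/2)·29/4 + (1/2)·28/3 = 199/24 ≈ 8.29

8.29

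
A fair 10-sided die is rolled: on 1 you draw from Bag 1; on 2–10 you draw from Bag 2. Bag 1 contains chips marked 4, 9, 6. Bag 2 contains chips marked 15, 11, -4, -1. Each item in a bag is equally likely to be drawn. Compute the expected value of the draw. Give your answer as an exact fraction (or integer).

643/120

E[X | Bag 1] = (4 + 9 + 6)/3 = 19/3
E[X | Bag 2] = (15 + 11 − 4 − 1)/4 = 21/4
E[X] = (1/10)·19/3 + (9/10)·21/4 = 643/120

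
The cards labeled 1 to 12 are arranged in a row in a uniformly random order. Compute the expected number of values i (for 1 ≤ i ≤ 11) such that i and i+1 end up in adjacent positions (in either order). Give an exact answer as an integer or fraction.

11/6

For each i ∈ {1,…,11}, let Xᵢ = 1 if i and i+1 are adjacent. P(Xᵢ=1) = 2·(12−1)!/12! = 2/12.
By linearity, E[ΣXᵢ] = (11)·(2/12) = 11/6.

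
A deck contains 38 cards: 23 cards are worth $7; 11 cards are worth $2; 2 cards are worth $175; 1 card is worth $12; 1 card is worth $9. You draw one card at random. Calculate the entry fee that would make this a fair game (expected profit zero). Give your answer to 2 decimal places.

E[payout] = (23/38)·7 + (11/38)·2 + (2/38)·175 + (1/38)·12 + (1/38)·9 = 277/19
Fair fee = E[payout] = 277/19 ≈ $14.58

$14.58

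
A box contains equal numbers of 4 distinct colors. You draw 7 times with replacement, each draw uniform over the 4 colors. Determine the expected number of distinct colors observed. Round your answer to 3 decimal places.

Let Xⱼ=1 if type j appears at least once. P(Xⱼ=1) = 1 − ((4−1)/4)^7 = 14197/16384.
E[#distinct] = 4·14197/16384 = 14197/4096.
≈ 3.466

3.466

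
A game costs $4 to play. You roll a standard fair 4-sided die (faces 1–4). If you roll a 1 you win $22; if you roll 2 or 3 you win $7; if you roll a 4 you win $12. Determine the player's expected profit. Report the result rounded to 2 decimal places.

E[payout] = (1/2)·7 + (1/4)·12 + (1/4)·22 = 12
Expected profit = 12 − 4 = 8 ≈ $8.00

$8.00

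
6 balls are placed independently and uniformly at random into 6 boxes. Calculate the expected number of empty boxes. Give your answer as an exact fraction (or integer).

Let Xⱼ=1 if box j is empty. P(Xⱼ=1) = ((6-1)/6)^6 = 15625/46656.
By linearity, E[#empty] = 6·15625/46656 = 15625/7776.

15625/7776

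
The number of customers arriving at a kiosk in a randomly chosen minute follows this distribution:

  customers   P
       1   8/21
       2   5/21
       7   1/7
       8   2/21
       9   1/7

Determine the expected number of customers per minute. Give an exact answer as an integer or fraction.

82/21

E[X] = (8/21)·1 + (5/21)·2 + (1/7)·7 + (2/21)·8 + (1/7)·9
     = 82/21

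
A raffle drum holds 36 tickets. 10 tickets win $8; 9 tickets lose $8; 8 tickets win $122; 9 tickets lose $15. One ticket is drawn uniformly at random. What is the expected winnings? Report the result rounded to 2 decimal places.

E[payout] = (10/36)·8 + (9/36)·(-8) + (8/36)·122 + (9/36)·(-15) = 283/12
≈ $23.58

$23.58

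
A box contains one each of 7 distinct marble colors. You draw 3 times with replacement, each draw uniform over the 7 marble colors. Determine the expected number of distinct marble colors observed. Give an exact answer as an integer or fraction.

127/49

Let Xⱼ=1 if type j appears at least once. P(Xⱼ=1) = 1 − ((7−1)/7)^3 = 127/343.
E[#distinct] = 7·127/343 = 127/49.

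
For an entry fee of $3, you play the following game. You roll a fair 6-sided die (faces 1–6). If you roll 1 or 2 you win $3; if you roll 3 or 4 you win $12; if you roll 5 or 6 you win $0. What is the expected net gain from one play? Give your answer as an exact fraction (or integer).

$2

E[payout] = (1/3)·0 + (1/3)·3 + (1/3)·12 = 5
Expected profit = 5 − 3 = 2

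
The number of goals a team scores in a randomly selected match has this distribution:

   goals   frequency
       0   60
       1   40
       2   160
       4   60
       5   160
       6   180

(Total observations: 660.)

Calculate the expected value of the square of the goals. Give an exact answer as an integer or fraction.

202/11

Total = 660, so P(goals=0) = 60/660, etc.
E[X²] = (1/11)·0 + (2/33)·1 + (8/33)·4 + (1/11)·16 + (8/33)·25 + (3/11)·36
     = 202/11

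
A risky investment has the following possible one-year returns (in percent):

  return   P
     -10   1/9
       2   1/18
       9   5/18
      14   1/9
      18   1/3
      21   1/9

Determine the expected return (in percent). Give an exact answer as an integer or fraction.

E[X] = (1/9)·(-10) + (1/18)·2 + (5/18)·9 + (1/9)·14 + (1/3)·18 + (1/9)·21
     = 205/18

205/18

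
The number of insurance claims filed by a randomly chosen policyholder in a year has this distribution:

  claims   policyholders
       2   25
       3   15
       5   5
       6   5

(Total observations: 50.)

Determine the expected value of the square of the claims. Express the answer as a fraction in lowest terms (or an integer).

Total = 50, so P(claims=2) = 25/50, etc.
E[X²] = (1/2)·4 + (3/10)·9 + (1/10)·25 + (1/10)·36
     = 54/5

54/5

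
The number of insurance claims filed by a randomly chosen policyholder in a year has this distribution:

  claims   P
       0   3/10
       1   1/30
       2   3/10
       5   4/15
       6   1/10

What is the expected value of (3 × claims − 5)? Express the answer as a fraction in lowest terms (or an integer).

E[3x-5] = (3/10)·(-5) + (1/30)·(-2) + (3/10)·1 + (4/15)·10 + (1/10)·13
     = 27/10

27/10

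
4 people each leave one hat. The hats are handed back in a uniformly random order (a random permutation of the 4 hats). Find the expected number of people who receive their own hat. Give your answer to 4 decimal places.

Let Xᵢ = 1 if person i gets their own hat. For each i, P(Xᵢ=1) = 1/4.
By linearity of expectation, E[X₁+…+X_4] = 4·(1/4) = 1.
≈ 1.0000

1.0000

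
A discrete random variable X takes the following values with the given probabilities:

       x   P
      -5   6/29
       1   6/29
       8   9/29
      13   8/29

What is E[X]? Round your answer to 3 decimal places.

E[X] = (6/29)·(-5) + (6/29)·1 + (9/29)·8 + (8/29)·13
     = 152/29 ≈ 5.241

5.241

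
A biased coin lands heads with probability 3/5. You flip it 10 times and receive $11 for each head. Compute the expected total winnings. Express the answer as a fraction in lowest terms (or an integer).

$66

E[#heads] = 10·3/5 = 6 (linearity over flips).
E[winnings] = 11·6 = 66.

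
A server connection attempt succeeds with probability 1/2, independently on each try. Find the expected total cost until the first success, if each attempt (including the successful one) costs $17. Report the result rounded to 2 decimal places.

E[#attempts] = 1/p = 2; E[cost] = 17·2 = 34.
≈ 34.00

$34.00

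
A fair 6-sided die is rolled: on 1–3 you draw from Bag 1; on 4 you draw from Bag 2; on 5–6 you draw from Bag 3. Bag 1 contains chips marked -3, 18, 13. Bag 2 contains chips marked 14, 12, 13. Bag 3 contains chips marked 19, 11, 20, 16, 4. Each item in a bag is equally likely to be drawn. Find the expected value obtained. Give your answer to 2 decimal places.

E[X | Bag 1] = (-3 + 18 + 13)/3 = 28/3
E[X | Bag 2] = (14 + 12 + 13)/3 = 13
E[X | Bag 3] = (19 + 11 + 20 + 16 + 4)/5 = 14
E[X] = (1/2)·28/3 + (1/6)·13 + (1/3)·14 = 23/2 ≈ 11.50

11.50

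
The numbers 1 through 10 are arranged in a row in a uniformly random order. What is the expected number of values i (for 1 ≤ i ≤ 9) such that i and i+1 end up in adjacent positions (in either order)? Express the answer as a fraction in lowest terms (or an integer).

9/5

For each i ∈ {1,…,9}, let Xᵢ = 1 if i and i+1 are adjacent. P(Xᵢ=1) = 2·(10−1)!/10! = 2/10.
By linearity, E[ΣXᵢ] = (9)·(2/10) = 9/5.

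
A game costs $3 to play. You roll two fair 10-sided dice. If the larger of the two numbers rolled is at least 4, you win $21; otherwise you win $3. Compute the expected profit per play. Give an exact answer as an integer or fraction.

819/50 dollars

E[payout] = (9/100)·3 + (91/100)·21 = 969/50
Expected profit = 969/50 − 3 = 819/50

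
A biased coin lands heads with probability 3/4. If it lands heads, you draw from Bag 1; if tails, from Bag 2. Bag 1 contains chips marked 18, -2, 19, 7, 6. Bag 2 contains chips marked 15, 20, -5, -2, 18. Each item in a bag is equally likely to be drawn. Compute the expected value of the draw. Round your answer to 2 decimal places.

9.50

E[X | Bag 1] = (18 − 2 + 19 + 7 + 6)/5 = 48/5
E[X | Bag 2] = (15 + 20 − 5 − 2 + 18)/5 = 46/5
E[X] = (3/4)·48/5 + (1/4)·46/5 = 19/2 ≈ 9.50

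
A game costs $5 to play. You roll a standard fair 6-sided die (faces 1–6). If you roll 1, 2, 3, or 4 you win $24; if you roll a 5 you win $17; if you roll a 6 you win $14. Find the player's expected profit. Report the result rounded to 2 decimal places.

E[payout] = (1/6)·14 + (1/6)·17 + (2/3)·24 = 127/6
Expected profit = 127/6 − 5 = 97/6 ≈ $16.17

$16.17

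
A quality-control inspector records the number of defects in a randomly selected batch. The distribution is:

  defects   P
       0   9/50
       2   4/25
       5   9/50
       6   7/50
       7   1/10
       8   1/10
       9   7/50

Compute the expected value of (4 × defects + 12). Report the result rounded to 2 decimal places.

E[4x+12] = (9/50)·12 + (4/25)·20 + (9/50)·32 + (7/50)·36 + (1/10)·40 + (1/10)·44 + (7/50)·48
     = 782/25 ≈ 31.28

31.28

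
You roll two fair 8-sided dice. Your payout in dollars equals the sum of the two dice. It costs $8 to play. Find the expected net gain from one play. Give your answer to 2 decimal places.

$1.00

Distribution of the sum of the two dice: 2 w.p. 1/64, 3 w.p. 1/32, 4 w.p. 3/64, 5 w.p. 1/16, 6 w.p. 5/64, 7 w.p. 3/32, …
E[payout] = (1/64)·2 + (1/32)·3 + (3/64)·4 + (1/16)·5 + (5/64)·6 + (3/32)·7 + (7/64)·8 + (1/8)·9 + (7/64)·10 + (3/32)·11 + (5/64)·12 + (1/16)·13 + (3/64)·14 + (1/32)·15 + (1/64)·16 = 9
Expected profit = 9 − 8 = 1 ≈ $1.00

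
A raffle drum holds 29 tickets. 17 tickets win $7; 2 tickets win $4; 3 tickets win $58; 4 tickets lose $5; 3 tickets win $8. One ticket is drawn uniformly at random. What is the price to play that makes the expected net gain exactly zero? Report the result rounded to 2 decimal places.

$10.52

E[payout] = (17/29)·7 + (2/29)·4 + (3/29)·58 + (4/29)·(-5) + (3/29)·8 = 305/29
Fair fee = E[payout] = 305/29 ≈ $10.52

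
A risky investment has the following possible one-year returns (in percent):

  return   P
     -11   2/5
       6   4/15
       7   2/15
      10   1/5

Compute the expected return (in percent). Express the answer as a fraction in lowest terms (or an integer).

2/15

E[X] = (2/5)·(-11) + (4/15)·6 + (2/15)·7 + (1/5)·10
     = 2/15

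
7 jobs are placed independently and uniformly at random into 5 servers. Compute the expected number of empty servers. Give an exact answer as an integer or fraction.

16384/15625

Let Xⱼ=1 if server j is empty. P(Xⱼ=1) = ((5-1)/5)^7 = 16384/78125.
By linearity, E[#empty] = 5·16384/78125 = 16384/15625.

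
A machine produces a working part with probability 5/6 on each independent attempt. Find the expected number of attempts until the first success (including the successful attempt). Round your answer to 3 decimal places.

For a geometric distribution, E[trials] = 1/p = 1/(5/6) = 6/5.
≈ 1.200

1.200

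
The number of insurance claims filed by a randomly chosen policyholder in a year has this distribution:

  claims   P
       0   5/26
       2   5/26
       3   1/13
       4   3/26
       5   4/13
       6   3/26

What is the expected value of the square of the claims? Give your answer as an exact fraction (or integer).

197/13

E[X²] = (5/26)·0 + (5/26)·4 + (1/13)·9 + (3/26)·16 + (4/13)·25 + (3/26)·36
     = 197/13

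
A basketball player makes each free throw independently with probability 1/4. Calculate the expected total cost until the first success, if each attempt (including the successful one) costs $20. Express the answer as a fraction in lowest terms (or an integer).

E[#attempts] = 1/p = 4; E[cost] = 20·4 = 80.

$80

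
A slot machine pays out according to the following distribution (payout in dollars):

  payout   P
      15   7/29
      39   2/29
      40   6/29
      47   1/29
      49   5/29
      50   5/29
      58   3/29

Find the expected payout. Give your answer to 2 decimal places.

E[X] = (7/29)·15 + (2/29)·39 + (6/29)·40 + (1/29)·47 + (5/29)·49 + (5/29)·50 + (3/29)·58
     = 1139/29 ≈ 39.28

$39.28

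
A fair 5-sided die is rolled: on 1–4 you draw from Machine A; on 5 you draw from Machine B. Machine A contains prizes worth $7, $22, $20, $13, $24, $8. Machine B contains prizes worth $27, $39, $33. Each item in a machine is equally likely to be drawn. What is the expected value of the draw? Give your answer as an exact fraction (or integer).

287/15 dollars

E[X | Machine A] = (7 + 22 + 20 + 13 + 24 + 8)/6 = 47/3
E[X | Machine B] = (27 + 39 + 33)/3 = 33
E[X] = (4/5)·47/3 + (1/5)·33 = 287/15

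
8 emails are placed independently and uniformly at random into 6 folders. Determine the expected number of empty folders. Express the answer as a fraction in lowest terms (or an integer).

390625/279936

Let Xⱼ=1 if folder j is empty. P(Xⱼ=1) = ((6-1)/6)^8 = 390625/1679616.
By linearity, E[#empty] = 6·390625/1679616 = 390625/279936.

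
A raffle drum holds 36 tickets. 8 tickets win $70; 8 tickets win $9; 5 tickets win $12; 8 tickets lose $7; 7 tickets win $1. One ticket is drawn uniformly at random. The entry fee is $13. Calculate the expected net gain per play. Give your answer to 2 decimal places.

E[payout] = (8/36)·70 + (8/36)·9 + (5/36)·12 + (8/36)·(-7) + (7/36)·1 = 643/36
Expected profit = 643/36 − 13 = 175/36 ≈ $4.86

$4.86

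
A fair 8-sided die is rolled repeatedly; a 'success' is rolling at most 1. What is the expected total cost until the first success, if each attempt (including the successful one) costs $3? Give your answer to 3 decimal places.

$24.000

E[#attempts] = 1/p = 8; E[cost] = 3·8 = 24.
≈ 24.000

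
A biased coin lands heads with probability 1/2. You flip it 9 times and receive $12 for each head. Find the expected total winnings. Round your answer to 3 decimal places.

E[#heads] = 9·1/2 = 9/2 (linearity over flips).
E[winnings] = 12·9/2 = 54.
≈ 54.000

$54.000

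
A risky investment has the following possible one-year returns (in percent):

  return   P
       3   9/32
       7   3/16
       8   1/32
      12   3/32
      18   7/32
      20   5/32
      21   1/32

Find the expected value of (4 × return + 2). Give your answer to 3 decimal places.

E[4x+2] = (9/32)·14 + (3/16)·30 + (1/32)·34 + (3/32)·50 + (7/32)·74 + (5/32)·82 + (1/32)·86
     = 47 ≈ 47.000

47.000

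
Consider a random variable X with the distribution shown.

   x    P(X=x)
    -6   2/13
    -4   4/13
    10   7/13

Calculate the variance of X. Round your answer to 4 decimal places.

E[X] = (2/13)·(-6) + (4/13)·(-4) + (7/13)·10 = 42/13
E[X²] = (2/13)·36 + (4/13)·16 + (7/13)·100 = 836/13
Var(X) = 836/13 − (42/13)² = 9104/169 ≈ 53.8698

53.8698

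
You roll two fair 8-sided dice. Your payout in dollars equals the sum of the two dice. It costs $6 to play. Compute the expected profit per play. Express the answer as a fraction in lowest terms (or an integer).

$3

Distribution of the sum of the two dice: 2 w.p. 1/64, 3 w.p. 1/32, 4 w.p. 3/64, 5 w.p. 1/16, 6 w.p. 5/64, 7 w.p. 3/32, …
E[payout] = (1/64)·2 + (1/32)·3 + (3/64)·4 + (1/16)·5 + (5/64)·6 + (3/32)·7 + (7/64)·8 + (1/8)·9 + (7/64)·10 + (3/32)·11 + (5/64)·12 + (1/16)·13 + (3/64)·14 + (1/32)·15 + (1/64)·16 = 9
Expected profit = 9 − 6 = 3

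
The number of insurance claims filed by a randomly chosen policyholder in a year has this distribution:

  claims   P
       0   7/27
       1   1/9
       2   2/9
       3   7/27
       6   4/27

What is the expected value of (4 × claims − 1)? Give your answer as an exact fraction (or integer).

71/9

E[4x-1] = (7/27)·(-1) + (1/9)·3 + (2/9)·7 + (7/27)·11 + (4/27)·23
     = 71/9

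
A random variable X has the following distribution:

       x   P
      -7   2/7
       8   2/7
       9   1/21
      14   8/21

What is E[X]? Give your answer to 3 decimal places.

6.048

E[X] = (2/7)·(-7) + (2/7)·8 + (1/21)·9 + (8/21)·14
     = 127/21 ≈ 6.048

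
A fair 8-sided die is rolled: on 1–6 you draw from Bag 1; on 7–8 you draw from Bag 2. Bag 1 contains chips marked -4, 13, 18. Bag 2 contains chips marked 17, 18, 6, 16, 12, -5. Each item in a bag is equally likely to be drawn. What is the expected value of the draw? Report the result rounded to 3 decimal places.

E[X | Bag 1] = (-4 + 13 + 18)/3 = 9
E[X | Bag 2] = (17 + 18 + 6 + 16 + 12 − 5)/6 = 32/3
E[X] = (3/4)·9 + (1/4)·32/3 = 113/12 ≈ 9.417

9.417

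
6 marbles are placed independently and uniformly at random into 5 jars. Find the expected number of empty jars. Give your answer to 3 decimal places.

Let Xⱼ=1 if jar j is empty. P(Xⱼ=1) = ((5-1)/5)^6 = 4096/15625.
By linearity, E[#empty] = 5·4096/15625 = 4096/3125.
≈ 1.311

1.311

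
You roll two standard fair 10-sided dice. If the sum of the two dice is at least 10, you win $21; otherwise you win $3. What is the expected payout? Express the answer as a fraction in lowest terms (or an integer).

E[payout] = (9/25)·3 + (16/25)·21 = 363/25

363/25 dollars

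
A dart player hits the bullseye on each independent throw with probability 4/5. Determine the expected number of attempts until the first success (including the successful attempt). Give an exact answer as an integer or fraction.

5/4

For a geometric distribution, E[trials] = 1/p = 1/(4/5) = 5/4.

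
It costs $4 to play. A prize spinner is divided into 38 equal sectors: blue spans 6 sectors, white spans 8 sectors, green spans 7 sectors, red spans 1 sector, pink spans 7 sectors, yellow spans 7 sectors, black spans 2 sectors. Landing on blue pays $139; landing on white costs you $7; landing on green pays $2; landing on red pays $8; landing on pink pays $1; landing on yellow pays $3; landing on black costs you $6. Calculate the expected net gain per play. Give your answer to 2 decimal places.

E[payout] = (6/38)·139 + (8/38)·(-7) + (7/38)·2 + (1/38)·8 + (7/38)·1 + (7/38)·3 + (2/38)·(-6) = 408/19
Expected profit = 408/19 − 4 = 332/19 ≈ $17.47

$17.47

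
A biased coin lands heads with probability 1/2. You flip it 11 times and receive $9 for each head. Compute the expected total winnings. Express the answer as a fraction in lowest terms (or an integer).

E[#heads] = 11·1/2 = 11/2 (linearity over flips).
E[winnings] = 9·11/2 = 99/2.

99/2 dollars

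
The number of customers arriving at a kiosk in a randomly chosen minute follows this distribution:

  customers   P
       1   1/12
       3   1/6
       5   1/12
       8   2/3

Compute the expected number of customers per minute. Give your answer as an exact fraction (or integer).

19/3

E[X] = (1/12)·1 + (1/6)·3 + (1/12)·5 + (2/3)·8
     = 19/3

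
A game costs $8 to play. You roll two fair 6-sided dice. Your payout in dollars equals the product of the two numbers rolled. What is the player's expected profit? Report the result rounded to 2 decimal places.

Distribution of the product of the two numbers rolled: 1 w.p. 1/36, 2 w.p. 1/18, 3 w.p. 1/18, 4 w.p. 1/12, 5 w.p. 1/18, 6 w.p. 1/9, …
E[payout] = (1/36)·1 + (1/18)·2 + (1/18)·3 + (1/12)·4 + (1/18)·5 + (1/9)·6 + (1/18)·8 + (1/36)·9 + (1/18)·10 + (1/9)·12 + (1/18)·15 + (1/36)·16 + (1/18)·18 + (1/18)·20 + (1/18)·24 + (1/36)·25 + (1/18)·30 + (1/36)·36 = 49/4
Expected profit = 49/4 − 8 = 17/4 ≈ $4.25

$4.25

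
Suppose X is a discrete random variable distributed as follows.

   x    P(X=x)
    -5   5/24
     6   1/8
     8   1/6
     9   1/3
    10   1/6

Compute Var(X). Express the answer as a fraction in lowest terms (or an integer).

18119/576

E[X] = (5/24)·(-5) + (1/8)·6 + (1/6)·8 + (1/3)·9 + (1/6)·10 = 137/24
E[X²] = (5/24)·25 + (1/8)·36 + (1/6)·64 + (1/3)·81 + (1/6)·100 = 1537/24
Var(X) = 1537/24 − (137/24)² = 18119/576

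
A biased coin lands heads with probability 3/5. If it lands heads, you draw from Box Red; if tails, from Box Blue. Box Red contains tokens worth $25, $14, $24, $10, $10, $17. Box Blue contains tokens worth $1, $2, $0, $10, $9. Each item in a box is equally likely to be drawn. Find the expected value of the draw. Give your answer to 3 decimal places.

$11.760

E[X | Box Red] = (25 + 14 + 24 + 10 + 10 + 17)/6 = 50/3
E[X | Box Blue] = (1 + 2 + 0 + 10 + 9)/5 = 22/5
E[X] = (3/5)·50/3 + (2/5)·22/5 = 294/25 ≈ 11.760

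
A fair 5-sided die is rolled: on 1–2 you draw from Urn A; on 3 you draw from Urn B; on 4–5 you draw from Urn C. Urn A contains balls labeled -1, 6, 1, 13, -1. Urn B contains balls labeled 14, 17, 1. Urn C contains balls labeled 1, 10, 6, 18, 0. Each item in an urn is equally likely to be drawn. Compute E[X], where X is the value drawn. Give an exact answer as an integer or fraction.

478/75

E[X | Urn A] = (-1 + 6 + 1 + 13 − 1)/5 = 18/5
E[X | Urn B] = (14 + 17 + 1)/3 = 32/3
E[X | Urn C] = (1 + 10 + 6 + 18 + 0)/5 = 7
E[X] = (2/5)·18/5 + (1/5)·32/3 + (2/5)·7 = 478/75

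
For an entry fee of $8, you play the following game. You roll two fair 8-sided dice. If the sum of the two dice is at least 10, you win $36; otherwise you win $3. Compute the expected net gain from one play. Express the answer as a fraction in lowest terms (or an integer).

E[payout] = (9/16)·3 + (7/16)·36 = 279/16
Expected profit = 279/16 − 8 = 151/16

151/16 dollars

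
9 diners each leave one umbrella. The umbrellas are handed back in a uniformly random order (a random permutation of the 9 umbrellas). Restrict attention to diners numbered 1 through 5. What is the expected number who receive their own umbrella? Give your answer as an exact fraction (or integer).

5/9

Let Xᵢ = 1 if person i gets their own umbrella. For each i, P(Xᵢ=1) = 1/9.
By linearity of expectation, E[X₁+…+X_5] = 5·(1/9) = 5/9.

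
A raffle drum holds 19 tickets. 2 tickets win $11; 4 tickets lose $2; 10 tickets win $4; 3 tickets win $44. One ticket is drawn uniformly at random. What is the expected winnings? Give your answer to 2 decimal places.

$9.79

E[payout] = (2/19)·11 + (4/19)·(-2) + (10/19)·4 + (3/19)·44 = 186/19
≈ $9.79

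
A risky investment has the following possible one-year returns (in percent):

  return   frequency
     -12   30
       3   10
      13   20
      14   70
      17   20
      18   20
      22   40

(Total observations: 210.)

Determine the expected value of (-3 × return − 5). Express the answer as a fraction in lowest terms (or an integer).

-284/7

Total = 210, so P(return=-12) = 30/210, etc.
E[-3x-5] = (1/7)·31 + (1/21)·(-14) + (2/21)·(-44) + (1/3)·(-47) + (2/21)·(-56) + (2/21)·(-59) + (4/21)·(-71)
     = -284/7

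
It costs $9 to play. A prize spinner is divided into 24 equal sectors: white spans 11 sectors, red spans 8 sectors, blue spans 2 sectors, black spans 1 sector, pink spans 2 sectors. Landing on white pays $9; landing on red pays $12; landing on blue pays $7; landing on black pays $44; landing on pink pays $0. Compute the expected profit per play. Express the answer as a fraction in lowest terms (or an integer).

37/24 dollars

E[payout] = (11/24)·9 + (8/24)·12 + (2/24)·7 + (1/24)·44 + (2/24)·0 = 253/24
Expected profit = 253/24 − 9 = 37/24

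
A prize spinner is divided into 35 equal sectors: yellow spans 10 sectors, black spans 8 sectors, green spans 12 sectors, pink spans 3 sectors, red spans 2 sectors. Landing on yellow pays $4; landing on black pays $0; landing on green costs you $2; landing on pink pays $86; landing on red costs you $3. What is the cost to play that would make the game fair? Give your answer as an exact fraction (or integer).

E[payout] = (10/35)·4 + (8/35)·0 + (12/35)·(-2) + (3/35)·86 + (2/35)·(-3) = 268/35
Fair fee = E[payout] = 268/35

268/35 dollars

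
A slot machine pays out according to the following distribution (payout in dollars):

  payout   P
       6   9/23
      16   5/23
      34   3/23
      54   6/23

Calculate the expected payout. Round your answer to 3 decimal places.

E[X] = (9/23)·6 + (5/23)·16 + (3/23)·34 + (6/23)·54
     = 560/23 ≈ 24.348

$24.348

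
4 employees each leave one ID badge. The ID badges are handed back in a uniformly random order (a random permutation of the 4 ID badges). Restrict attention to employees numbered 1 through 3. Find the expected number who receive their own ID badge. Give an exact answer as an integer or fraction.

3/4

Let Xᵢ = 1 if person i gets their own ID badge. For each i, P(Xᵢ=1) = 1/4.
By linearity of expectation, E[X₁+…+X_3] = 3·(1/4) = 3/4.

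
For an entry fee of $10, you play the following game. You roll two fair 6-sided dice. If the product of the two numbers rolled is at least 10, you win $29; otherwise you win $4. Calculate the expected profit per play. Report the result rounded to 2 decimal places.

$7.19

E[payout] = (17/36)·4 + (19/36)·29 = 619/36
Expected profit = 619/36 − 10 = 259/36 ≈ $7.19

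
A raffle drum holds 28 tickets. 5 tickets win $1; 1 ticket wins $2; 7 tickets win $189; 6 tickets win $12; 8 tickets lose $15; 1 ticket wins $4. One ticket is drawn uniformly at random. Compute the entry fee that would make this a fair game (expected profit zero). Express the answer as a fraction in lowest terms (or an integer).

E[payout] = (5/28)·1 + (1/28)·2 + (7/28)·189 + (6/28)·12 + (8/28)·(-15) + (1/28)·4 = 643/14
Fair fee = E[payout] = 643/14

643/14 dollars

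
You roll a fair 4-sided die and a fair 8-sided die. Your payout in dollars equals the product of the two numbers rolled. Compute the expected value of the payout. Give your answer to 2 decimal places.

$11.25

Distribution of the product of the two numbers rolled: 1 w.p. 1/32, 2 w.p. 1/16, 3 w.p. 1/16, 4 w.p. 3/32, 5 w.p. 1/32, 6 w.p. 3/32, …
E[payout] = (1/32)·1 + (1/16)·2 + (1/16)·3 + (3/32)·4 + (1/32)·5 + (3/32)·6 + (1/32)·7 + (3/32)·8 + (1/32)·9 + (1/32)·10 + (3/32)·12 + (1/32)·14 + (1/32)·15 + (1/16)·16 + (1/32)·18 + (1/32)·20 + (1/32)·21 + (1/16)·24 + (1/32)·28 + (1/32)·32 = 45/4
≈ $11.25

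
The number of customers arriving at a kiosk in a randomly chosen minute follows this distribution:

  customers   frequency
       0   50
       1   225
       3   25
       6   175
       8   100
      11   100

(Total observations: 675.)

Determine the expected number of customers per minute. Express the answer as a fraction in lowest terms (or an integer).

Total = 675, so P(customers=0) = 50/675, etc.
E[X] = (2/27)·0 + (1/3)·1 + (1/27)·3 + (7/27)·6 + (4/27)·8 + (4/27)·11
     = 130/27

130/27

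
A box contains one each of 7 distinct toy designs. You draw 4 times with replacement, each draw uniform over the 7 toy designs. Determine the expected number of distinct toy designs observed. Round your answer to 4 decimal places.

Let Xⱼ=1 if type j appears at least once. P(Xⱼ=1) = 1 − ((7−1)/7)^4 = 1105/2401.
E[#distinct] = 7·1105/2401 = 1105/343.
≈ 3.2216

3.2216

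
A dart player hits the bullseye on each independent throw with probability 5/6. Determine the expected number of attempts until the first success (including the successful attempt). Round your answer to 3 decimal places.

For a geometric distribution, E[trials] = 1/p = 1/(5/6) = 6/5.
≈ 1.200

1.200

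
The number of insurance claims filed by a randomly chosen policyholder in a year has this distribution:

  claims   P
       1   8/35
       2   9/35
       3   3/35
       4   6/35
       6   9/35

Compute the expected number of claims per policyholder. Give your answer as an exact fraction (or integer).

113/35

E[X] = (8/35)·1 + (9/35)·2 + (3/35)·3 + (6/35)·4 + (9/35)·6
     = 113/35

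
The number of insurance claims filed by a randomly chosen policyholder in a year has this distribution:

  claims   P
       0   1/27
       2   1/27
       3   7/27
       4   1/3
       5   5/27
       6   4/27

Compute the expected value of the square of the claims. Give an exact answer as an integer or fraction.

160/9

E[X²] = (1/27)·0 + (1/27)·4 + (7/27)·9 + (1/3)·16 + (5/27)·25 + (4/27)·36
     = 160/9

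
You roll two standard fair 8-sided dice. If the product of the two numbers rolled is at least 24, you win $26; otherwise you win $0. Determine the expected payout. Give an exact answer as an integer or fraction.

39/4 dollars

E[payout] = (5/8)·0 + (3/8)·26 = 39/4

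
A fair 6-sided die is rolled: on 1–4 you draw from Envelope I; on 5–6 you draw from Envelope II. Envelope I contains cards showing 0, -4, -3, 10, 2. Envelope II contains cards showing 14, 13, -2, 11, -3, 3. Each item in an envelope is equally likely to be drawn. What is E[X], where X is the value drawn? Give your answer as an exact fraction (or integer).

8/3

E[X | Envelope I] = (0 − 4 − 3 + 10 + 2)/5 = 1
E[X | Envelope II] = (14 + 13 − 2 + 11 − 3 + 3)/6 = 6
E[X] = (2/3)·1 + (1/3)·6 = 8/3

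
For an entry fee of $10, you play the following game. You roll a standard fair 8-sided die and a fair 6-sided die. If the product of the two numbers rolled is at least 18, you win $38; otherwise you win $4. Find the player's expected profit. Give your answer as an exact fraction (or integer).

E[payout] = (5/8)·4 + (3/8)·38 = 67/4
Expected profit = 67/4 − 10 = 27/4

27/4 dollars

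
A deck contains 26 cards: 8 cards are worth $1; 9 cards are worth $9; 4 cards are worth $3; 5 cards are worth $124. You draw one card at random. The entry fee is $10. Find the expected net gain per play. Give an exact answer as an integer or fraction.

461/26 dollars

E[payout] = (8/26)·1 + (9/26)·9 + (4/26)·3 + (5/26)·124 = 721/26
Expected profit = 721/26 − 10 = 461/26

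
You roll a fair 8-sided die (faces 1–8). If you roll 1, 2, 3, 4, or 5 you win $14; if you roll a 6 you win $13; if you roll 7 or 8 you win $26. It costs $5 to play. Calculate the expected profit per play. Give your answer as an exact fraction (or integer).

95/8 dollars

E[payout] = (1/8)·13 + (5/8)·14 + (1/4)·26 = 135/8
Expected profit = 135/8 − 5 = 95/8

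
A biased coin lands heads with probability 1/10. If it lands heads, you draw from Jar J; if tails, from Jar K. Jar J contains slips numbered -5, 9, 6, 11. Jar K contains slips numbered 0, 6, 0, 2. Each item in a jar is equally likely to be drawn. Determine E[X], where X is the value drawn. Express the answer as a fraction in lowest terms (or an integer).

E[X | Jar J] = (-5 + 9 + 6 + 11)/4 = 21/4
E[X | Jar K] = (0 + 6 + 0 + 2)/4 = 2
E[X] = (1/10)·21/4 + (9/10)·2 = 93/40

93/40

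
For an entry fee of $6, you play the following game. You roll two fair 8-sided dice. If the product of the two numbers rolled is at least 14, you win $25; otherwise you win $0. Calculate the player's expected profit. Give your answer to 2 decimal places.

$8.45

E[payout] = (27/64)·0 + (37/64)·25 = 925/64
Expected profit = 925/64 − 6 = 541/64 ≈ $8.45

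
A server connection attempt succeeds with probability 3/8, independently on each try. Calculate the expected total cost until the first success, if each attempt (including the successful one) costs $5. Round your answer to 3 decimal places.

E[#attempts] = 1/p = 8/3; E[cost] = 5·8/3 = 40/3.
≈ 13.333

$13.333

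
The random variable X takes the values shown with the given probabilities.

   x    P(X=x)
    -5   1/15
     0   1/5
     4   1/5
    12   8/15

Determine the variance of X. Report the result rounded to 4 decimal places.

E[X] = (1/15)·(-5) + (1/5)·0 + (1/5)·4 + (8/15)·12 = 103/15
E[X²] = (1/15)·25 + (1/5)·0 + (1/5)·16 + (8/15)·144 = 245/3
Var(X) = 245/3 − (103/15)² = 7766/225 ≈ 34.5156

34.5156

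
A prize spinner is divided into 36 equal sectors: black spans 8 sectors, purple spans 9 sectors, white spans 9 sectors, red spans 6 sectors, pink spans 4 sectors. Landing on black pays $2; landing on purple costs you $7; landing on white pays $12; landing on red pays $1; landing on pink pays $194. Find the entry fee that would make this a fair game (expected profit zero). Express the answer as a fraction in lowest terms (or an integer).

281/12 dollars

E[payout] = (8/36)·2 + (9/36)·(-7) + (9/36)·12 + (6/36)·1 + (4/36)·194 = 281/12
Fair fee = E[payout] = 281/12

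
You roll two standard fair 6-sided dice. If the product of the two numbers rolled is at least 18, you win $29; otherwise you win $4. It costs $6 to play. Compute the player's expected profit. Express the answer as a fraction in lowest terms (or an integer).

E[payout] = (13/18)·4 + (5/18)·29 = 197/18
Expected profit = 197/18 − 6 = 89/18

89/18 dollars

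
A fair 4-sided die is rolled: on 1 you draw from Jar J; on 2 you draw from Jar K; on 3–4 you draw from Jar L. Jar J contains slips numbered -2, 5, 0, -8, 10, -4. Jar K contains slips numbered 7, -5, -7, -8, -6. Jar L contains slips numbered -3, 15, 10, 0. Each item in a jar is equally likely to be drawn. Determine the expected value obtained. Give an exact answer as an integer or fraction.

E[X | Jar J] = (-2 + 5 + 0 − 8 + 10 − 4)/6 = 1/6
E[X | Jar K] = (7 − 5 − 7 − 8 − 6)/5 = -19/5
E[X | Jar L] = (-3 + 15 + 10 + 0)/4 = 11/2
E[X] = (1/4)·1/6 + (1/4)·(-19/5) + (1/2)·11/2 = 221/120

221/120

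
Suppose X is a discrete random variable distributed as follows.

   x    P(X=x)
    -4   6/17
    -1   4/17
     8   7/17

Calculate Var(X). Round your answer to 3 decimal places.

E[X] = (6/17)·(-4) + (4/17)·(-1) + (7/17)·8 = 28/17
E[X²] = (6/17)·16 + (4/17)·1 + (7/17)·64 = 548/17
Var(X) = 548/17 − (28/17)² = 8532/289 ≈ 29.522

29.522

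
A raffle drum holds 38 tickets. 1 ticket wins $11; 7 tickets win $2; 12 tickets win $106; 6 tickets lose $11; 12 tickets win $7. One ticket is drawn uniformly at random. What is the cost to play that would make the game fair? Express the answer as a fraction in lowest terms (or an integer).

E[payout] = (1/38)·11 + (7/38)·2 + (12/38)·106 + (6/38)·(-11) + (12/38)·7 = 1315/38
Fair fee = E[payout] = 1315/38

1315/38 dollars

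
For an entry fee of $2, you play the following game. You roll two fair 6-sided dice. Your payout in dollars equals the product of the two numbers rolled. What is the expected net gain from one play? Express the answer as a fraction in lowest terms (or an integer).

41/4 dollars

Distribution of the product of the two numbers rolled: 1 w.p. 1/36, 2 w.p. 1/18, 3 w.p. 1/18, 4 w.p. 1/12, 5 w.p. 1/18, 6 w.p. 1/9, …
E[payout] = (1/36)·1 + (1/18)·2 + (1/18)·3 + (1/12)·4 + (1/18)·5 + (1/9)·6 + (1/18)·8 + (1/36)·9 + (1/18)·10 + (1/9)·12 + (1/18)·15 + (1/36)·16 + (1/18)·18 + (1/18)·20 + (1/18)·24 + (1/36)·25 + (1/18)·30 + (1/36)·36 = 49/4
Expected profit = 49/4 − 2 = 41/4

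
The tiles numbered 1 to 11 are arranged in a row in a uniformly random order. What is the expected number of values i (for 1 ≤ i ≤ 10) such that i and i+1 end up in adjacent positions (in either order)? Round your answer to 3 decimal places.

For each i ∈ {1,…,10}, let Xᵢ = 1 if i and i+1 are adjacent. P(Xᵢ=1) = 2·(11−1)!/11! = 2/11.
By linearity, E[ΣXᵢ] = (10)·(2/11) = 20/11.
≈ 1.818

1.818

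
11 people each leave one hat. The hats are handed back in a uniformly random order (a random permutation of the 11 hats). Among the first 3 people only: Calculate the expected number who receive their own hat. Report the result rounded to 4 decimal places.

0.2727

Let Xᵢ = 1 if person i gets their own hat. For each i, P(Xᵢ=1) = 1/11.
By linearity of expectation, E[X₁+…+X_3] = 3·(1/11) = 3/11.
≈ 0.2727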